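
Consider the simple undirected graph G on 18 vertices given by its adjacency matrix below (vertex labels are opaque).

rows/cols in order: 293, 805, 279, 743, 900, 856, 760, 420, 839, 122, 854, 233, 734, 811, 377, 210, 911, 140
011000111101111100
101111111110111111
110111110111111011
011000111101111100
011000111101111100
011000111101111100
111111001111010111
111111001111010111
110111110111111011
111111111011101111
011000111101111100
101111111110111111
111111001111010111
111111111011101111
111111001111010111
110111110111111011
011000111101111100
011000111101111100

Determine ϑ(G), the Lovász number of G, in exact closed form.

Vertex 805 has 16 neighbors: 293, 279, 743, 900, 856, 760, 420, 839, 122, 854, 734, 811, 377, 210, 911, 140.
deg(140) = 11; N(140) = {805, 279, 760, 420, 839, 122, 233, 734, 811, 377, 210}.
Vertex 811 has 16 neighbors: 293, 805, 279, 743, 900, 856, 760, 420, 839, 854, 233, 734, 377, 210, 911, 140.
deg(420) = 14; N(420) = {293, 805, 279, 743, 900, 856, 839, 122, 854, 233, 811, 210, 911, 140}.
Complete 5-partite, parts [7, 4, 3, 2, 2]: perfect, ϑ = α = 7.
Numerically 7.000000.
Lovász sandwich 7 ≤ 7 ≤ 7: collapsed.

7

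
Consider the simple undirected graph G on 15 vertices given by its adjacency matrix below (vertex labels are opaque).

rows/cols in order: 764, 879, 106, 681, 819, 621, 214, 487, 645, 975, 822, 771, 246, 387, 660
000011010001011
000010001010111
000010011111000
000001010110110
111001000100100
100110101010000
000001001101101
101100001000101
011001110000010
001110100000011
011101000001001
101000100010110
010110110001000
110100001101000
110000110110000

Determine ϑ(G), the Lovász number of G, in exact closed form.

N(819) = {764, 879, 106, 621, 975, 246}, |N(819)| = 6.
N(764) = {819, 621, 487, 771, 387, 660}, |N(764)| = 6.
Vertex 487 has 6 neighbors: 764, 106, 681, 645, 246, 660.
Vertex 681 has 6 neighbors: 621, 487, 975, 822, 246, 387.
6-regular, N=15; Kneser-type, 2-subsets of [6].
A has 3 distinct eigenvalues ≈ [6.0, 1.0, -3.0].
Lovász: ϑ = −15(-3)/(6+-1*(-3)) = 5.
ϑ(G) ≈ 5.000000000.

5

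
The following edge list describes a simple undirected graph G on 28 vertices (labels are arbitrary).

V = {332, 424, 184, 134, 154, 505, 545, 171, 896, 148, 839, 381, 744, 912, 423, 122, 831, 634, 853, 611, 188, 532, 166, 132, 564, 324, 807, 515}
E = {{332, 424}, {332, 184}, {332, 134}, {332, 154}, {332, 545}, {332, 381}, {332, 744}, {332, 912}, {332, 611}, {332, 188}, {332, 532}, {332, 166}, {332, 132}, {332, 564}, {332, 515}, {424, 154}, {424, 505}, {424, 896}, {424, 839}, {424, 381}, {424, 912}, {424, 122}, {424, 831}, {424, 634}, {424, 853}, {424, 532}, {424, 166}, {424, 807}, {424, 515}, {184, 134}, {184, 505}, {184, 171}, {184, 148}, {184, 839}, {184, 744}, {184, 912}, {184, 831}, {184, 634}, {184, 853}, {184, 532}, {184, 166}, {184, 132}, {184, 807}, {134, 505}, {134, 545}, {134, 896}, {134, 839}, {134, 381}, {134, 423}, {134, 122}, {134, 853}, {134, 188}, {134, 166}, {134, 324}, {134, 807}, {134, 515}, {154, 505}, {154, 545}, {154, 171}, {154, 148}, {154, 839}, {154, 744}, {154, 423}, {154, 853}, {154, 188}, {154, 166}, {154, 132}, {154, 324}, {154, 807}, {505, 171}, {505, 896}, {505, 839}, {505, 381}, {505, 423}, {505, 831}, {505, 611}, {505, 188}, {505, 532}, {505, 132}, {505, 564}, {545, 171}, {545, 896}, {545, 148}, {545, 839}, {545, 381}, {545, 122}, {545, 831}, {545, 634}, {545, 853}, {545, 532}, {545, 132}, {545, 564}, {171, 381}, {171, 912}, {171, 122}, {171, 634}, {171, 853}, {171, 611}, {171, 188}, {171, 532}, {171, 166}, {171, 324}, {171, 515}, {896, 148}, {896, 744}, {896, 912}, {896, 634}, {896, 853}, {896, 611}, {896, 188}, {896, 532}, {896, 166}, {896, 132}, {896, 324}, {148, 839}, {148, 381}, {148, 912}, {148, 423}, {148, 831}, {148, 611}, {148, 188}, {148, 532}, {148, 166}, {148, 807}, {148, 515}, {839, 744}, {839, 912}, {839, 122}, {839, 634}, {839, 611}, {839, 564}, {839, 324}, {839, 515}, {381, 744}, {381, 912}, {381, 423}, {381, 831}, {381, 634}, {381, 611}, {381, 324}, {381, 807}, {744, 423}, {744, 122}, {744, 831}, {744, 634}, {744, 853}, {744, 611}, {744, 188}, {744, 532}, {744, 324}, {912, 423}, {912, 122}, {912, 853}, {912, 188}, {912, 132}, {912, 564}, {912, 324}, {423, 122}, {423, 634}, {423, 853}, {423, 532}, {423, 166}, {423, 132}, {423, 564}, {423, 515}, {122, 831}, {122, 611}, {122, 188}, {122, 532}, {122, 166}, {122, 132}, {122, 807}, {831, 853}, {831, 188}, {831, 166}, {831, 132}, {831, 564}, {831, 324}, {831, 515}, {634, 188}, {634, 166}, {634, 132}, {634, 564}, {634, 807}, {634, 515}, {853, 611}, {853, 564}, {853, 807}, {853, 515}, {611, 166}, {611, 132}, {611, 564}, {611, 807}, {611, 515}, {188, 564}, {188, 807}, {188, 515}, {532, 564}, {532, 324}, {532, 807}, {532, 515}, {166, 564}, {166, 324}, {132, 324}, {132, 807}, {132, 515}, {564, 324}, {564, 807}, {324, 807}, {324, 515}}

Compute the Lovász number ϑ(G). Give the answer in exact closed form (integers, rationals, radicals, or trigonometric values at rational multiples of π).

Vertex 184 has 15 neighbors: 332, 134, 505, 171, 148, 839, 744, 912, 831, 634, 853, 532, 166, 132, 807.
N(839) = {424, 184, 134, 154, 505, 545, 148, 744, 912, 122, 634, 611, 564, 324, 515}, |N(839)| = 15.
deg(423) = 15; N(423) = {134, 154, 505, 148, 381, 744, 912, 122, 634, 853, 532, 166, 132, 564, 515}.
N(634) = {424, 184, 545, 171, 896, 839, 381, 744, 423, 188, 166, 132, 564, 807, 515}, |N(634)| = 15.
Regular of degree 15 on 28 vertices: Kneser K(8,2) on C(8,2)=28 vertices.
Distinct eigenvalues (to 5 d.p.): [15.0, 1.0, -5.0].
λ_max=15, λ_min=-5; ϑ = −28·λ_min/(λ_max−λ_min) = 7.
= 7.000000… (decimal).

7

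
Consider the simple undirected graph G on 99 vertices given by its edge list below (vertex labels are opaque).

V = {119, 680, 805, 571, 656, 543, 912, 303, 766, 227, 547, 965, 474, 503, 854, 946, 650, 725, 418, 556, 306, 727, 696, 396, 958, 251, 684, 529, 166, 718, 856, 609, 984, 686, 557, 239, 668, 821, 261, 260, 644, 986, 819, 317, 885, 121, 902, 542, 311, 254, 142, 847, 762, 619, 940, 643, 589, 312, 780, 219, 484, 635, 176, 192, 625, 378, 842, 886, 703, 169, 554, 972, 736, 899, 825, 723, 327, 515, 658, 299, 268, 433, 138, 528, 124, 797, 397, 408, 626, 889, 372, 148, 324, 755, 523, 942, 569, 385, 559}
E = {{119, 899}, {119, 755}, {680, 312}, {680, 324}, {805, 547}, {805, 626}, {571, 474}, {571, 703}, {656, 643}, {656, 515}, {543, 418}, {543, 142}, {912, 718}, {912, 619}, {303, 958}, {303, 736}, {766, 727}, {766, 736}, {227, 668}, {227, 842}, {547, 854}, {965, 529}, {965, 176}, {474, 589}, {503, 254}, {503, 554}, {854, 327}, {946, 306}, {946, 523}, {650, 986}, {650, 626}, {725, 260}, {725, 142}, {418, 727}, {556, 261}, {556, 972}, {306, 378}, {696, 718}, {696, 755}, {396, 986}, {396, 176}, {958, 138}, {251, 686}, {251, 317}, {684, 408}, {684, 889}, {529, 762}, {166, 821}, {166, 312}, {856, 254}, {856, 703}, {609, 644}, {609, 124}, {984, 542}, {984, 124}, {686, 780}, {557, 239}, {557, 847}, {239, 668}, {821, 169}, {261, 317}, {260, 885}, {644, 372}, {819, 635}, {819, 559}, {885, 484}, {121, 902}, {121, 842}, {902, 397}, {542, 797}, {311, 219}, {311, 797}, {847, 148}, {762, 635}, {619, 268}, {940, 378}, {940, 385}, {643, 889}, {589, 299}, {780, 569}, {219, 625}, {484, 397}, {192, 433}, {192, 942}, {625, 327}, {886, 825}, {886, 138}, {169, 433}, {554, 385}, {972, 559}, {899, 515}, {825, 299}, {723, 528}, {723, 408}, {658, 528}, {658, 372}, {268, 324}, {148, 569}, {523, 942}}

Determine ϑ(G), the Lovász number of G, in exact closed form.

99*cos(pi/99)/(cos(pi/99) + 1)

deg(418) = 2; N(418) = {543, 727}.
Vertex 619 has 2 neighbors: 912, 268.
Vertex 718 has 2 neighbors: 912, 696.
deg(819) = 2; N(819) = {635, 559}.
deg(v) = 2 for all v (|V|=99); this is C_{99}, the 99-cycle.
The 50 distinct eigenvalues: [2.0, 1.99597, 1.98391, 1.96386, 1.9359, 1.90014, 1.85674, 1.80585, 1.7477, 1.68251, 1.61054, 1.53209, 1.44747, 1.35702, 1.26111, 1.16011, 1.05445, 0.94454, 0.83083, 0.71377, 0.59384, 0.47152, 0.3473, 0.22168, 0.09516, -0.03173, -0.1585, -0.28463, -0.40961, -0.53295, -0.65414, -0.77269, -0.88813, -1.0, -1.10784, -1.21122, -1.30972, -1.40295, -1.49053, -1.57211, -1.64735, -1.71597, -1.77767, -1.83222, -1.87939, -1.91899, -1.95086, -1.97488, -1.99094, -1.99899].
Lovász (edge-transitive): ϑ = −99·(-2*cos(pi/99))/((2)−(-2*cos(pi/99))) = 99*cos(pi/99)/(cos(pi/99) + 1).
≈ 49.4875 (to 4 d.p.).
Sandwich: α(G)=49 ≤ ϑ(G)=99*cos(pi/99)/(cos(pi/99) + 1) ≤ χ(Ḡ)=50 (both strict).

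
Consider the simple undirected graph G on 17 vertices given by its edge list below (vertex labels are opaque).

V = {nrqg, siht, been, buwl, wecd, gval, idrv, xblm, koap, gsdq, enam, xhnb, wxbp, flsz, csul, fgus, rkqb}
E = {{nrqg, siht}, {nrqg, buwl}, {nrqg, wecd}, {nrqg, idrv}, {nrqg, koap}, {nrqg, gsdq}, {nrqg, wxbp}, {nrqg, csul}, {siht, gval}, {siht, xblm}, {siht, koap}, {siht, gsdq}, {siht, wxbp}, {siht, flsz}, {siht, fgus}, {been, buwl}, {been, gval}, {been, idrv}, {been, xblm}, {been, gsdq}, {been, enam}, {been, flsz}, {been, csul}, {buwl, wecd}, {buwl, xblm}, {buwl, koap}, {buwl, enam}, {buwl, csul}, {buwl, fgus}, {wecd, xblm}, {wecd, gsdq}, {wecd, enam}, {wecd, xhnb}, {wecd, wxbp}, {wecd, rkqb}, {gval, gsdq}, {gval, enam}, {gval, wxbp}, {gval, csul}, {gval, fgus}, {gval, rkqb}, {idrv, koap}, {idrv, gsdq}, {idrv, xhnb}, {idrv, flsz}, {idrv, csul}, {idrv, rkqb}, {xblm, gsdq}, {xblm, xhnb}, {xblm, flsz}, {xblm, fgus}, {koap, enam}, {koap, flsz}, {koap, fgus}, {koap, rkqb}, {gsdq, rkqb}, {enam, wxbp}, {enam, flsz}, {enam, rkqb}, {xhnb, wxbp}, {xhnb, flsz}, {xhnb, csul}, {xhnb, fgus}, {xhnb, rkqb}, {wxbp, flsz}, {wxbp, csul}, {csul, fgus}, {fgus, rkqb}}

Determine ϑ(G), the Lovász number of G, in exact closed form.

sqrt(17)

N(gval) = {siht, been, gsdq, enam, wxbp, csul, fgus, rkqb}, |N(gval)| = 8.
deg(wxbp) = 8; N(wxbp) = {nrqg, siht, wecd, gval, enam, xhnb, flsz, csul}.
N(csul) = {nrqg, been, buwl, gval, idrv, xhnb, wxbp, fgus}, |N(csul)| = 8.
Vertex flsz has 8 neighbors: siht, been, idrv, xblm, koap, enam, xhnb, wxbp.
deg(v) = 8 for all v (|V|=17); SR(17,8,3,4) — a Paley graph.
Distinct eigenvalues (to 5 d.p.): [8.0, 1.56155, -2.56155].
ϑ = −N·λ_min/(λ_max−λ_min) = −17·(-sqrt(17)/2 - 1/2)/(8−(-sqrt(17)/2 - 1/2)) = sqrt(17).
≈ 4.12311 (to 5 d.p.).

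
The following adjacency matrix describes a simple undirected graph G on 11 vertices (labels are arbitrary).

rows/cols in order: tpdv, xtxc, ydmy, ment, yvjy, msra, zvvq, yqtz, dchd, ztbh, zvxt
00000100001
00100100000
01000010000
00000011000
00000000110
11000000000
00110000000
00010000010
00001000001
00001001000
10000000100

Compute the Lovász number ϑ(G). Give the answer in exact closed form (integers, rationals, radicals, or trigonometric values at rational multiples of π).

Vertex ydmy has 2 neighbors: xtxc, zvvq.
deg(xtxc) = 2; N(xtxc) = {ydmy, msra}.
N(ztbh) = {yvjy, yqtz}, |N(ztbh)| = 2.
deg(tpdv) = 2; N(tpdv) = {msra, zvxt}.
G on 11 vertices is 2-regular; the odd cycle C_{11}.
Distinct eigenvalues (to 6 d.p.): [2.0, 1.682507, 0.83083, -0.28463, -1.309721, -1.918986].
Lovász: ϑ = −11(-2*cos(pi/11))/(2+-(-1)*2*cos(pi/11)) = 11*cos(pi/11)/(cos(pi/11) + 1).
= 5.386302912… (decimal).
Sandwich: α(G)=5 ≤ ϑ(G)=11*cos(pi/11)/(cos(pi/11) + 1) ≤ χ(Ḡ)=6 (both strict).

11*cos(pi/11)/(cos(pi/11) + 1)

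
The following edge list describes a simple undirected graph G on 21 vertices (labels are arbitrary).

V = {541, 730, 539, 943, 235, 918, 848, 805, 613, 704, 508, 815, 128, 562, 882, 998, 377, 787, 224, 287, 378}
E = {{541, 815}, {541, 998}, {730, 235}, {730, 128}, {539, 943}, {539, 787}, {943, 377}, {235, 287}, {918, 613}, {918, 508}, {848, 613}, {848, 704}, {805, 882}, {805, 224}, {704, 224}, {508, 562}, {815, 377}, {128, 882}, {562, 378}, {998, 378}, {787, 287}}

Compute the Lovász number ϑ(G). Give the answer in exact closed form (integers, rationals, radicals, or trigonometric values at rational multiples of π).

deg(508) = 2; N(508) = {918, 562}.
N(541) = {815, 998}, |N(541)| = 2.
Vertex 787 has 2 neighbors: 539, 287.
deg(287) = 2; N(287) = {235, 787}.
Regular of degree 2 on 21 vertices: a single 21-cycle (edge-transitive).
A has 11 distinct eigenvalues ≈ [2.0, 1.911, 1.652, 1.247, 0.731, 0.149, -0.445, -1.0, -1.466, -1.802, -1.978].
−21·(-2*cos(pi/21)) / ((2)−(-2*cos(pi/21))) = 21*cos(pi/21)/(cos(pi/21) + 1) = ϑ(G).
= 10.44103253… (decimal).
Lovász sandwich 10 ≤ 21*cos(pi/21)/(cos(pi/21) + 1) ≤ 11: both strict.

21*cos(pi/21)/(cos(pi/21) + 1)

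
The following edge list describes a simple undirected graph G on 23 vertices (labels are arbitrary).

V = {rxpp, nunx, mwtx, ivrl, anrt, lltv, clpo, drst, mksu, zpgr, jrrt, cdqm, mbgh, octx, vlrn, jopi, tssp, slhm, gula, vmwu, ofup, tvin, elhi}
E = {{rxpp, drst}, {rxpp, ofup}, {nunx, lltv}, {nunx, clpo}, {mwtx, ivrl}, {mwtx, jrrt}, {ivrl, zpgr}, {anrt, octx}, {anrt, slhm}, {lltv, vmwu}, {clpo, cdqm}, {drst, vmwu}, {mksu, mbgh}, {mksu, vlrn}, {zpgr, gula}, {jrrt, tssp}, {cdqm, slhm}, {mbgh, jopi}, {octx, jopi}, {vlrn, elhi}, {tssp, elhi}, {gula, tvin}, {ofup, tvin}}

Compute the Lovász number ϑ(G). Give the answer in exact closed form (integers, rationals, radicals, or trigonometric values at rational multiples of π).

23*cos(pi/23)/(cos(pi/23) + 1)

deg(octx) = 2; N(octx) = {anrt, jopi}.
deg(ofup) = 2; N(ofup) = {rxpp, tvin}.
deg(mksu) = 2; N(mksu) = {mbgh, vlrn}.
deg(tssp) = 2; N(tssp) = {jrrt, elhi}.
deg(v) = 2 for all v (|V|=23); a single 23-cycle (edge-transitive).
Distinct eigenvalues (to 4 d.p.): [2.0, 1.9258, 1.7088, 1.3651, 0.9201, 0.4069, -0.1365, -0.6698, -1.1534, -1.5514, -1.8344, -1.9814].
ϑ = −N·λ_min/(λ_max−λ_min) = −23·(-2*cos(pi/23))/(2−(-2*cos(pi/23))) = 23*cos(pi/23)/(cos(pi/23) + 1).
ϑ(G) ≈ 11.4461936.
Sandwich: α(G)=11 ≤ ϑ(G)=23*cos(pi/23)/(cos(pi/23) + 1) ≤ χ(Ḡ)=12 (both strict).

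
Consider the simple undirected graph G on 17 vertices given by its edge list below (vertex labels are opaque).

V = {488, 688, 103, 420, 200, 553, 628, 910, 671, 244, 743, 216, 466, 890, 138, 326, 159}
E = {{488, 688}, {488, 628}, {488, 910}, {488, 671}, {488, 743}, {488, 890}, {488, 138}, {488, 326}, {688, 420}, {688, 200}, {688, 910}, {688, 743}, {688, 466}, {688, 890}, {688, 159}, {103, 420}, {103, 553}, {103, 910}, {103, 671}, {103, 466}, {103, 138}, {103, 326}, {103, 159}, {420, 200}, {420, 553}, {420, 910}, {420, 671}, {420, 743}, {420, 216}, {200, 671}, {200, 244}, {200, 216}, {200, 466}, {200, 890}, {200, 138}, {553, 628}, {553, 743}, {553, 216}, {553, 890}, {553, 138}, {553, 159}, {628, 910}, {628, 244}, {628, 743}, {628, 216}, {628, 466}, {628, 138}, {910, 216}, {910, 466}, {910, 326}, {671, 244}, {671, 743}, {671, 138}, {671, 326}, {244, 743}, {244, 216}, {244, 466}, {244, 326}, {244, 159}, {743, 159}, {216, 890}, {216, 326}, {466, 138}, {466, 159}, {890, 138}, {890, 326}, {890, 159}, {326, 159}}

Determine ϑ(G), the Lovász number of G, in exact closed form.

N(244) = {200, 628, 671, 743, 216, 466, 326, 159}, |N(244)| = 8.
deg(890) = 8; N(890) = {488, 688, 200, 553, 216, 138, 326, 159}.
deg(138) = 8; N(138) = {488, 103, 200, 553, 628, 671, 466, 890}.
Vertex 688 has 8 neighbors: 488, 420, 200, 910, 743, 466, 890, 159.
Regular of degree 8 on 17 vertices: SR(17,8,3,4) — a Paley graph.
spec(A) ≈ [8.0, 1.5616, -2.5616] (distinct, 4 d.p.).
−17·(-sqrt(17)/2 - 1/2) / ((8)−(-sqrt(17)/2 - 1/2)) = sqrt(17) = ϑ(G).
≈ 4.12310563 (to 8 d.p.).

sqrt(17)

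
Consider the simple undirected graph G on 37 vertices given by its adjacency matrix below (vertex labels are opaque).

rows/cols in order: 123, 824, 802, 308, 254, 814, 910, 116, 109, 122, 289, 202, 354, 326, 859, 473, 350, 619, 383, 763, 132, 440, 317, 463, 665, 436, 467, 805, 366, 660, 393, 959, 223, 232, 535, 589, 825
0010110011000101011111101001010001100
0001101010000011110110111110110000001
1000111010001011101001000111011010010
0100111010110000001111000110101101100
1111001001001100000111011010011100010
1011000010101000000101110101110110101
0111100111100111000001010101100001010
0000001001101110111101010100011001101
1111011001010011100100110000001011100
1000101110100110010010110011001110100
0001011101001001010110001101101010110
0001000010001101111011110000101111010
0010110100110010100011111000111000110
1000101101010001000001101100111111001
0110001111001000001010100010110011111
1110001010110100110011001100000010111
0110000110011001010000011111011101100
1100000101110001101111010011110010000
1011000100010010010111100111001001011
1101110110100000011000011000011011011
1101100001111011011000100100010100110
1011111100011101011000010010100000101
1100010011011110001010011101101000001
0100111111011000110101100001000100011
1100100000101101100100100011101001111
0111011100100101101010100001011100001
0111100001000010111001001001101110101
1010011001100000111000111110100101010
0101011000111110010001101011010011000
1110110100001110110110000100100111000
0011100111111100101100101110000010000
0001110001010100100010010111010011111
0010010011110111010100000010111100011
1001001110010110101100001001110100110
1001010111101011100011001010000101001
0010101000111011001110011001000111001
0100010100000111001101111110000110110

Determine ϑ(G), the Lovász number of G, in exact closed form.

sqrt(37)

N(354) = {802, 254, 814, 116, 289, 202, 859, 350, 132, 440, 317, 463, 665, 366, 660, 393, 535, 589}, |N(354)| = 18.
deg(109) = 18; N(109) = {123, 824, 802, 308, 814, 910, 122, 202, 859, 473, 350, 763, 317, 463, 393, 223, 232, 535}.
N(763) = {123, 824, 308, 254, 814, 116, 109, 289, 619, 383, 463, 665, 660, 393, 223, 232, 589, 825}, |N(763)| = 18.
N(467) = {824, 802, 308, 254, 122, 859, 350, 619, 383, 440, 665, 805, 366, 393, 959, 223, 535, 825}, |N(467)| = 18.
18-regular, N=37; Paley(37): SR with (k,λ,μ)=(18,8,9).
spec(A) ≈ [18.0, 2.5414, -3.5414] (distinct, 4 d.p.).
Lovász: ϑ = −37(-sqrt(37)/2 - 1/2)/(18+-(-sqrt(37)/2 - 1/2)) = sqrt(37).
Numerically 6.082762530.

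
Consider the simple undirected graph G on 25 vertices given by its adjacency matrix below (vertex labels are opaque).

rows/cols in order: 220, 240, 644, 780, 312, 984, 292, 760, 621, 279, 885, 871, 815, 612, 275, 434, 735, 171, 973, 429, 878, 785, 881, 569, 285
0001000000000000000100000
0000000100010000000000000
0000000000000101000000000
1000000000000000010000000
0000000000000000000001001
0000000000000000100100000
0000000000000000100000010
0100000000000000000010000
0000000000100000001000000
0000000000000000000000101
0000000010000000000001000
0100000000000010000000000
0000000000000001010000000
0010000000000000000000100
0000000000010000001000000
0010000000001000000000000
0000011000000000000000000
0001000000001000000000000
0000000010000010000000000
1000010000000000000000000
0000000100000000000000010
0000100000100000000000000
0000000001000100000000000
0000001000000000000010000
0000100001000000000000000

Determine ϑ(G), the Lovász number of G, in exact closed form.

25*cos(pi/25)/(cos(pi/25) + 1)

N(621) = {885, 973}, |N(621)| = 2.
Vertex 785 has 2 neighbors: 312, 885.
Vertex 292 has 2 neighbors: 735, 569.
Vertex 881 has 2 neighbors: 279, 612.
G on 25 vertices is 2-regular; this is C_{25}, the 25-cycle.
The 13 distinct eigenvalues: [2.0, 1.93717, 1.75261, 1.45794, 1.07165, 0.61803, 0.12558, -0.37476, -0.85156, -1.27485, -1.61803, -1.85955, -1.98423].
Lovász (edge-transitive): ϑ = −25·(-2*cos(pi/25))/((2)−(-2*cos(pi/25))) = 25*cos(pi/25)/(cos(pi/25) + 1).
≈ 12.45052181 (to 8 d.p.).
Check 12 ≤ 25*cos(pi/25)/(cos(pi/25) + 1) ≤ 13: both strict.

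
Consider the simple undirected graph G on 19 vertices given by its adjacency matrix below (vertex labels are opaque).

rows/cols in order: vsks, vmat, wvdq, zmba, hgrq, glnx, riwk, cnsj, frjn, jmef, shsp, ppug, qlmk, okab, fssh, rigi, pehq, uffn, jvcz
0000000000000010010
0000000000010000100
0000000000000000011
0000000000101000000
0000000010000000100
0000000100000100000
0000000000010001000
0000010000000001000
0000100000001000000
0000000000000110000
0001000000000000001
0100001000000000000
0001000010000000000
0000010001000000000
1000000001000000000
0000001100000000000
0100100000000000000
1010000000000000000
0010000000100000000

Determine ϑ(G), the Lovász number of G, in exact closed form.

19*cos(pi/19)/(cos(pi/19) + 1)

deg(hgrq) = 2; N(hgrq) = {frjn, pehq}.
Vertex zmba has 2 neighbors: shsp, qlmk.
deg(wvdq) = 2; N(wvdq) = {uffn, jvcz}.
N(cnsj) = {glnx, rigi}, |N(cnsj)| = 2.
19-vertex 2-regular graph: connected 2-regular on 19 ⇒ C_{19}.
A has 10 distinct eigenvalues ≈ [2.0, 1.8916, 1.5783, 1.0939, 0.491, -0.1652, -0.8034, -1.3546, -1.7589, -1.9727].
With N=19: ϑ(G) = 19·(-(-1)*2*cos(pi/19))/(2−(-2*cos(pi/19))) = 19*cos(pi/19)/(cos(pi/19) + 1).
= 9.4348… (decimal).
9 ≤ 19*cos(pi/19)/(cos(pi/19) + 1) ≤ 10: both strict.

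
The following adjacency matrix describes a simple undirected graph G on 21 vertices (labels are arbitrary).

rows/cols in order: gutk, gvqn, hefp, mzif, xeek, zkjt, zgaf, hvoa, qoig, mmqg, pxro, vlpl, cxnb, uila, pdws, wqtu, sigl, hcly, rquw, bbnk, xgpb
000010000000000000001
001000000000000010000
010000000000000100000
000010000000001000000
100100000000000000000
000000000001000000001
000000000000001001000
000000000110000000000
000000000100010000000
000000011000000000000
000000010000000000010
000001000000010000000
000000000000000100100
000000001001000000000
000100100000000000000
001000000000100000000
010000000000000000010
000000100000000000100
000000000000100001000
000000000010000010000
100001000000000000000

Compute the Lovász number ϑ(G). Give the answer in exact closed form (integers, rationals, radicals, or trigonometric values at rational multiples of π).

21*cos(pi/21)/(cos(pi/21) + 1)

deg(xgpb) = 2; N(xgpb) = {gutk, zkjt}.
deg(xeek) = 2; N(xeek) = {gutk, mzif}.
Vertex qoig has 2 neighbors: mmqg, uila.
N(rquw) = {cxnb, hcly}, |N(rquw)| = 2.
deg(v) = 2 for all v (|V|=21); this is C_{21}, the 21-cycle.
spec(A) ≈ [2.0, 1.9111, 1.6525, 1.247, 0.7307, 0.1495, -0.445, -1.0, -1.4661, -1.8019, -1.9777] (distinct, 4 d.p.).
ϑ = −N·λ_min/(λ_max−λ_min) = −21·(-2*cos(pi/21))/(2−(-2*cos(pi/21))) = 21*cos(pi/21)/(cos(pi/21) + 1).
≈ 10.441033 (to 6 d.p.).
Sandwich: α(G)=10 ≤ ϑ(G)=21*cos(pi/21)/(cos(pi/21) + 1) ≤ χ(Ḡ)=11 (both strict).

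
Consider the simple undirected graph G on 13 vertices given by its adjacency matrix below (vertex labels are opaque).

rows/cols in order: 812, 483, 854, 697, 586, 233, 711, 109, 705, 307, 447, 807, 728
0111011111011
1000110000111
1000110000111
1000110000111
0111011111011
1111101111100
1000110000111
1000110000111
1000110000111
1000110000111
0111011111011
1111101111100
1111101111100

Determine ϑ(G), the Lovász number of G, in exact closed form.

7

deg(697) = 6; N(697) = {812, 586, 233, 447, 807, 728}.
Vertex 307 has 6 neighbors: 812, 586, 233, 447, 807, 728.
N(711) = {812, 586, 233, 447, 807, 728}, |N(711)| = 6.
deg(728) = 10; N(728) = {812, 483, 854, 697, 586, 711, 109, 705, 307, 447}.
K_{7,3,3} (perfect); ϑ(G) = α(G) = max{7,3,3} = 7.
Numerically 7.000000.
α=7, χ(Ḡ)=7; ϑ=7 lies between (collapsed).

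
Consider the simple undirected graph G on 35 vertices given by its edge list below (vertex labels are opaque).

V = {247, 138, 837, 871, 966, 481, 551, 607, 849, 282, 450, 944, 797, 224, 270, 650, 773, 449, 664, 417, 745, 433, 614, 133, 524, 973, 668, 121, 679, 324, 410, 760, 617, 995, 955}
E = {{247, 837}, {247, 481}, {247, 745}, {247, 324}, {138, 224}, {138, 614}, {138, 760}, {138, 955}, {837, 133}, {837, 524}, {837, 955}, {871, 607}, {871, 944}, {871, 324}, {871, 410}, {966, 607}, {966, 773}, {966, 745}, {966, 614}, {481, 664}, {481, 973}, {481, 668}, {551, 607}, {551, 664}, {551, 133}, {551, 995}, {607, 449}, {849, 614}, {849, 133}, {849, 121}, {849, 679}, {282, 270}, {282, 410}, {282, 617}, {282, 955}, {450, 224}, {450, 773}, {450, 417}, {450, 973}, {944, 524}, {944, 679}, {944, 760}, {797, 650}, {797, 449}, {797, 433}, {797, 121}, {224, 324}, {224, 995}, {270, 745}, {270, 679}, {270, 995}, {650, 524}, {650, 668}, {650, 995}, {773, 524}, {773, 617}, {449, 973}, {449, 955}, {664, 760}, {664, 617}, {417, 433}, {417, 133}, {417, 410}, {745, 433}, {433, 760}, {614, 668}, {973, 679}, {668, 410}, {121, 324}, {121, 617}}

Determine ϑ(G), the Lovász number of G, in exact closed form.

15

N(668) = {481, 650, 614, 410}, |N(668)| = 4.
N(450) = {224, 773, 417, 973}, |N(450)| = 4.
N(995) = {551, 224, 270, 650}, |N(995)| = 4.
Vertex 270 has 4 neighbors: 282, 745, 679, 995.
4-regular, N=35; Kneser K(7,3) on C(7,3)=35 vertices.
Distinct eigenvalues (to 5 d.p.): [4.0, 2.0, -1.0, -3.0].
−35·(-3) / ((4)−(-3)) = 15 = ϑ(G).
Numerically 15.000000.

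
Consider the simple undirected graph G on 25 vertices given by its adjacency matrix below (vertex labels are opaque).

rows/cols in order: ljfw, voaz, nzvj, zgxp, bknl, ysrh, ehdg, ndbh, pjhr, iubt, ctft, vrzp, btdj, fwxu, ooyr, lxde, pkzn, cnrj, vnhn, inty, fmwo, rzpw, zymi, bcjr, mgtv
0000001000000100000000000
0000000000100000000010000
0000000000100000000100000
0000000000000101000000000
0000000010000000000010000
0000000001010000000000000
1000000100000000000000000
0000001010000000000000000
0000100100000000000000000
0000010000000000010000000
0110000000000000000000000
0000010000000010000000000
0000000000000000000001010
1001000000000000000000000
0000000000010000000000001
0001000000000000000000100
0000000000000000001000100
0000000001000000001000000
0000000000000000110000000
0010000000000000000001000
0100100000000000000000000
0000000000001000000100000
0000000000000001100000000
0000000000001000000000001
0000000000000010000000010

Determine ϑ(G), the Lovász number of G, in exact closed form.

deg(cnrj) = 2; N(cnrj) = {iubt, vnhn}.
Vertex ljfw has 2 neighbors: ehdg, fwxu.
deg(ooyr) = 2; N(ooyr) = {vrzp, mgtv}.
deg(mgtv) = 2; N(mgtv) = {ooyr, bcjr}.
deg(v) = 2 for all v (|V|=25); this is C_{25}, the 25-cycle.
The 13 distinct eigenvalues: [2.0, 1.937166, 1.752613, 1.457937, 1.071654, 0.618034, 0.125581, -0.374763, -0.851559, -1.274848, -1.618034, -1.859553, -1.984229].
Lovász: ϑ = −25(-2*cos(pi/25))/(2+-(-1)*2*cos(pi/25)) = 25*cos(pi/25)/(cos(pi/25) + 1).
ϑ(G) ≈ 12.4505218.
Lovász sandwich 12 ≤ 25*cos(pi/25)/(cos(pi/25) + 1) ≤ 13: both strict.

25*cos(pi/25)/(cos(pi/25) + 1)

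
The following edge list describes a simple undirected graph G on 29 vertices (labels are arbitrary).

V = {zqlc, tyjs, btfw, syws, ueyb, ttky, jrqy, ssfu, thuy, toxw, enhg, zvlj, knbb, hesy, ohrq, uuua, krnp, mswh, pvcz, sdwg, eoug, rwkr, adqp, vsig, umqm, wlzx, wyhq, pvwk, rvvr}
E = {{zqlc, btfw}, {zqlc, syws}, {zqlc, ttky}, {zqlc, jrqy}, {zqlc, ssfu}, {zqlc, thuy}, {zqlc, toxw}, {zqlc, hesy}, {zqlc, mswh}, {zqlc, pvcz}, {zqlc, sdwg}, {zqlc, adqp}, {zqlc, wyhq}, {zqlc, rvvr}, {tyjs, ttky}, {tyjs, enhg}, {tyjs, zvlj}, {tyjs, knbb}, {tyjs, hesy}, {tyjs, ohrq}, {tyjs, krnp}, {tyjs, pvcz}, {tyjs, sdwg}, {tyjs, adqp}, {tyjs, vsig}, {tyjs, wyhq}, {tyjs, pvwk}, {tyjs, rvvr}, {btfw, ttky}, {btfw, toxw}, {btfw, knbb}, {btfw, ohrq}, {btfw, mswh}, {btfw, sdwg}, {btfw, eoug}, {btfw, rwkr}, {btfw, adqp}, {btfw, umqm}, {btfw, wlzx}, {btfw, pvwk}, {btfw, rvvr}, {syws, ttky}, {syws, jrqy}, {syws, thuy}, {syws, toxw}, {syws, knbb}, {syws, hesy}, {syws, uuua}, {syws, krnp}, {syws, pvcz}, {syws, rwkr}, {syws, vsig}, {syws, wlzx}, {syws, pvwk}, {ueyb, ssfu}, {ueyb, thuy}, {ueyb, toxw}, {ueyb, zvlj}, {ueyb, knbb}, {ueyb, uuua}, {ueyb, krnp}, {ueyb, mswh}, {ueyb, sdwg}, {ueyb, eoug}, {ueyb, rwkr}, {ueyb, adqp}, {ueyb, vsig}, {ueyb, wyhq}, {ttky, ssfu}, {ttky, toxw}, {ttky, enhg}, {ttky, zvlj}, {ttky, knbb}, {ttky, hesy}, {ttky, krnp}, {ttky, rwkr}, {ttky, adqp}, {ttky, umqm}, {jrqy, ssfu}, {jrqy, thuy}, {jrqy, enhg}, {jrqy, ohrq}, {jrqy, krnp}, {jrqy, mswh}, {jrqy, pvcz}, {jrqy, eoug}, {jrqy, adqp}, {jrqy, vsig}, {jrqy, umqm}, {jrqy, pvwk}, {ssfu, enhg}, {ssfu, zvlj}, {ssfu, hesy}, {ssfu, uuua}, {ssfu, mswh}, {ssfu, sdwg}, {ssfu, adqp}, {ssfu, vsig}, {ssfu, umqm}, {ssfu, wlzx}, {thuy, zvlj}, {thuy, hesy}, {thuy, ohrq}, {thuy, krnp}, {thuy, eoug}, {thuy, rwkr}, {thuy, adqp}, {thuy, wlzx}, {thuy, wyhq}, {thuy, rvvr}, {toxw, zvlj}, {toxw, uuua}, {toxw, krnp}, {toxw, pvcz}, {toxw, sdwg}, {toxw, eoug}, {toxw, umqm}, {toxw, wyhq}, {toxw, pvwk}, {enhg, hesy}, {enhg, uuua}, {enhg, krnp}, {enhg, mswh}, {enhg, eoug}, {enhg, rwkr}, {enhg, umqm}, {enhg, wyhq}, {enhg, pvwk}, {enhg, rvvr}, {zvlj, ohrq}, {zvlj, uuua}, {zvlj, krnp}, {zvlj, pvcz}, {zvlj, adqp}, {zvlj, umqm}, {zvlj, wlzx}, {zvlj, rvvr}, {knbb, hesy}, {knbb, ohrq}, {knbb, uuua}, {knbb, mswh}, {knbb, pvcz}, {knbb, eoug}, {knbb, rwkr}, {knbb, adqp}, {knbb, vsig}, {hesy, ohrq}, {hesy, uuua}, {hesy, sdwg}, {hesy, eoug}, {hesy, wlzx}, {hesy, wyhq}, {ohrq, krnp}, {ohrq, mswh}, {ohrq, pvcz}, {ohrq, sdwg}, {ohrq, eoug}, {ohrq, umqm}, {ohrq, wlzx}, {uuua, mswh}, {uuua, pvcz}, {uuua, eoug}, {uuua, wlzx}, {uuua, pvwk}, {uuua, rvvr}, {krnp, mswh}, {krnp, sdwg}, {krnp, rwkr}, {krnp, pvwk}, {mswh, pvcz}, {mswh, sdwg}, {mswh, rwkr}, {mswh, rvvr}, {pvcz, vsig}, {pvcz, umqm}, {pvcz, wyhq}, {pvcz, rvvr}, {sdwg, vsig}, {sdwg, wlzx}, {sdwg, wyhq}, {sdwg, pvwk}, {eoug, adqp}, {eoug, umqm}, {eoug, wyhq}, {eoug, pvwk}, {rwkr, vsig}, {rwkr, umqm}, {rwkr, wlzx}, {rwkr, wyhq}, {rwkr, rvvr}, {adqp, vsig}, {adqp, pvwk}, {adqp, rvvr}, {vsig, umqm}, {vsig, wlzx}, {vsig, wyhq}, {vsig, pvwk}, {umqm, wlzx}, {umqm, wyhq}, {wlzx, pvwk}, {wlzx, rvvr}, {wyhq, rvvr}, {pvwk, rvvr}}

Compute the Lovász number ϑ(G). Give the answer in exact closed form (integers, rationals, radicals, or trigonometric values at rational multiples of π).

sqrt(29)

N(wlzx) = {btfw, syws, ssfu, thuy, zvlj, hesy, ohrq, uuua, sdwg, rwkr, vsig, umqm, pvwk, rvvr}, |N(wlzx)| = 14.
Vertex umqm has 14 neighbors: btfw, ttky, jrqy, ssfu, toxw, enhg, zvlj, ohrq, pvcz, eoug, rwkr, vsig, wlzx, wyhq.
N(thuy) = {zqlc, syws, ueyb, jrqy, zvlj, hesy, ohrq, krnp, eoug, rwkr, adqp, wlzx, wyhq, rvvr}, |N(thuy)| = 14.
Vertex adqp has 14 neighbors: zqlc, tyjs, btfw, ueyb, ttky, jrqy, ssfu, thuy, zvlj, knbb, eoug, vsig, pvwk, rvvr.
G on 29 vertices is 14-regular; SR(29,14,6,7) — a Paley graph.
spec(A) ≈ [14.0, 2.192582, -3.192582] (distinct, 6 d.p.).
ϑ = −N·λ_min/(λ_max−λ_min) = −29·(-sqrt(29)/2 - 1/2)/(14−(-sqrt(29)/2 - 1/2)) = sqrt(29).
= 5.385164807… (decimal).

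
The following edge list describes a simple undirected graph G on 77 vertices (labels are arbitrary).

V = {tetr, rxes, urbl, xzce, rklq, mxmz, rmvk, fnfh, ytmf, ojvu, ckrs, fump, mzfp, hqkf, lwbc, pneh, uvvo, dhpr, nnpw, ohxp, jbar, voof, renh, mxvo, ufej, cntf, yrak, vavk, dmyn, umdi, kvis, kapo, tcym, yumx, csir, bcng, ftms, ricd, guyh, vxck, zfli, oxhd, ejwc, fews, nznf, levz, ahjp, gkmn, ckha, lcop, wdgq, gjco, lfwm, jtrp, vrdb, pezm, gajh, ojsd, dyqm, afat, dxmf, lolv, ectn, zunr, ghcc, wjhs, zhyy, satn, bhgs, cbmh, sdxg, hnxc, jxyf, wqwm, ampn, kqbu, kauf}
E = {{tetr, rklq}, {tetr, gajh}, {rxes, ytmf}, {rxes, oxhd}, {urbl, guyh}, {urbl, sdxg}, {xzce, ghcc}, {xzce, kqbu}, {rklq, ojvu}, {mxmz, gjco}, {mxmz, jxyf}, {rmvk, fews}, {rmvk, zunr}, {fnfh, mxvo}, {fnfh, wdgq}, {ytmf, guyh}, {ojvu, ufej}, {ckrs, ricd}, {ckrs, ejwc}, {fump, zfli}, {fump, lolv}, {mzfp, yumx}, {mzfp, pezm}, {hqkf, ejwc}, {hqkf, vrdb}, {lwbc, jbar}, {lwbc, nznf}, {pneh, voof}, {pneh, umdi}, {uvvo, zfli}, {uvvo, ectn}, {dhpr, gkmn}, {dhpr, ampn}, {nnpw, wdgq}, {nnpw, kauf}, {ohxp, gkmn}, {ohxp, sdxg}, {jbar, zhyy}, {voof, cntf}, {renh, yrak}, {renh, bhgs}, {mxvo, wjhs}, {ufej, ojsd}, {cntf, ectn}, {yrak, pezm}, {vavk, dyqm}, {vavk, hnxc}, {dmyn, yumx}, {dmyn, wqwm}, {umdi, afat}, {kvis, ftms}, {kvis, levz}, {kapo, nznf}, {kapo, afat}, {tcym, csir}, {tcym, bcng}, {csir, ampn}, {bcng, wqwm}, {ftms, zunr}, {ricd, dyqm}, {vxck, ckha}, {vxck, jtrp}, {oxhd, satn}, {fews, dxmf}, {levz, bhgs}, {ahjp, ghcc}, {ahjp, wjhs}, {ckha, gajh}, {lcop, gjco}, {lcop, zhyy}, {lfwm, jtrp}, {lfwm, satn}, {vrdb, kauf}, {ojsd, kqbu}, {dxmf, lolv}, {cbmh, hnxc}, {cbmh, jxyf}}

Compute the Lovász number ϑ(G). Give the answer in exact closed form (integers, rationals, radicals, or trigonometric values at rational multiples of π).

deg(ricd) = 2; N(ricd) = {ckrs, dyqm}.
N(vrdb) = {hqkf, kauf}, |N(vrdb)| = 2.
Vertex levz has 2 neighbors: kvis, bhgs.
deg(uvvo) = 2; N(uvvo) = {zfli, ectn}.
77-vertex 2-regular graph: this is C_{77}, the 77-cycle.
A has 39 distinct eigenvalues ≈ [2.0, 1.993, 1.973, 1.94, 1.894, 1.836, 1.765, 1.683, 1.589, 1.484, 1.37, 1.247, 1.115, 0.976, 0.831, 0.68, 0.524, 0.365, 0.204, 0.041, -0.122, -0.285, -0.445, -0.602, -0.756, -0.904, -1.047, -1.182, -1.31, -1.429, -1.538, -1.637, -1.725, -1.802, -1.867, -1.919, -1.959, -1.985, -1.998].
ϑ = −N·λ_min/(λ_max−λ_min) = −77·(-2*cos(pi/77))/(2−(-2*cos(pi/77))) = 77*cos(pi/77)/(cos(pi/77) + 1).
ϑ(G) ≈ 38.4839735.
Lovász sandwich 38 ≤ 77*cos(pi/77)/(cos(pi/77) + 1) ≤ 39: both strict.

77*cos(pi/77)/(cos(pi/77) + 1)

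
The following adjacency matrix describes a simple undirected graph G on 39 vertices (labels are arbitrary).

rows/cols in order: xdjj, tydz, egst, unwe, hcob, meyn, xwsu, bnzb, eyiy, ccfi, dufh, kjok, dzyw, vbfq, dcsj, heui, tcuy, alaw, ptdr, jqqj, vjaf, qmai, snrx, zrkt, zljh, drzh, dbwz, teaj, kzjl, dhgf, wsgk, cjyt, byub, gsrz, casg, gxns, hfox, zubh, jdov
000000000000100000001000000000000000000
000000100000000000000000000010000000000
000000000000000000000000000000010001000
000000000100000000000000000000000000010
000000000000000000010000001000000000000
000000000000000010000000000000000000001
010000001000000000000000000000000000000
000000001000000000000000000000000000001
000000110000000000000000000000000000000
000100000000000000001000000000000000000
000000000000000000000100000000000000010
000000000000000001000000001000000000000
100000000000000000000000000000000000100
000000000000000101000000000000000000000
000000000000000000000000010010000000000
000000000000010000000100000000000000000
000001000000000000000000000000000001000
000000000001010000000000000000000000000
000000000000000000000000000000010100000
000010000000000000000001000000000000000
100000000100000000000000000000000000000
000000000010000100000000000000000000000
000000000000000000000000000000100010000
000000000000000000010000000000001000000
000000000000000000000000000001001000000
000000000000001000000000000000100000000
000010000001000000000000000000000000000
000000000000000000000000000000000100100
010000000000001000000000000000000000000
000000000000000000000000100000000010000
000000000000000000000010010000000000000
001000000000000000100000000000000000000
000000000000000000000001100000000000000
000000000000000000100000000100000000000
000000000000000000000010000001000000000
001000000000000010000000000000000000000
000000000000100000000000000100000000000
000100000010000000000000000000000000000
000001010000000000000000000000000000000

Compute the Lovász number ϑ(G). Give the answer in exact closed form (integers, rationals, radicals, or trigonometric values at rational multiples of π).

deg(xwsu) = 2; N(xwsu) = {tydz, eyiy}.
deg(xdjj) = 2; N(xdjj) = {dzyw, vjaf}.
N(byub) = {zrkt, zljh}, |N(byub)| = 2.
Vertex dhgf has 2 neighbors: zljh, casg.
Regular of degree 2 on 39 vertices: a single 39-cycle (edge-transitive).
The 20 distinct eigenvalues: [2.0, 1.974101, 1.897073, 1.770912, 1.598886, 1.385449, 1.136129, 0.857385, 0.556435, 0.241073, -0.080532, -0.400051, -0.70921, -1.0, -1.264891, -1.497021, -1.69038, -1.839959, -1.941884, -1.993515].
Lovász: ϑ = −39(-2*cos(pi/39))/(2+-(-1)*2*cos(pi/39)) = 39*cos(pi/39)/(cos(pi/39) + 1).
ϑ(G) ≈ 19.4683.
α=19, χ(Ḡ)=20; ϑ=39*cos(pi/39)/(cos(pi/39) + 1) lies between (both strict).

39*cos(pi/39)/(cos(pi/39) + 1)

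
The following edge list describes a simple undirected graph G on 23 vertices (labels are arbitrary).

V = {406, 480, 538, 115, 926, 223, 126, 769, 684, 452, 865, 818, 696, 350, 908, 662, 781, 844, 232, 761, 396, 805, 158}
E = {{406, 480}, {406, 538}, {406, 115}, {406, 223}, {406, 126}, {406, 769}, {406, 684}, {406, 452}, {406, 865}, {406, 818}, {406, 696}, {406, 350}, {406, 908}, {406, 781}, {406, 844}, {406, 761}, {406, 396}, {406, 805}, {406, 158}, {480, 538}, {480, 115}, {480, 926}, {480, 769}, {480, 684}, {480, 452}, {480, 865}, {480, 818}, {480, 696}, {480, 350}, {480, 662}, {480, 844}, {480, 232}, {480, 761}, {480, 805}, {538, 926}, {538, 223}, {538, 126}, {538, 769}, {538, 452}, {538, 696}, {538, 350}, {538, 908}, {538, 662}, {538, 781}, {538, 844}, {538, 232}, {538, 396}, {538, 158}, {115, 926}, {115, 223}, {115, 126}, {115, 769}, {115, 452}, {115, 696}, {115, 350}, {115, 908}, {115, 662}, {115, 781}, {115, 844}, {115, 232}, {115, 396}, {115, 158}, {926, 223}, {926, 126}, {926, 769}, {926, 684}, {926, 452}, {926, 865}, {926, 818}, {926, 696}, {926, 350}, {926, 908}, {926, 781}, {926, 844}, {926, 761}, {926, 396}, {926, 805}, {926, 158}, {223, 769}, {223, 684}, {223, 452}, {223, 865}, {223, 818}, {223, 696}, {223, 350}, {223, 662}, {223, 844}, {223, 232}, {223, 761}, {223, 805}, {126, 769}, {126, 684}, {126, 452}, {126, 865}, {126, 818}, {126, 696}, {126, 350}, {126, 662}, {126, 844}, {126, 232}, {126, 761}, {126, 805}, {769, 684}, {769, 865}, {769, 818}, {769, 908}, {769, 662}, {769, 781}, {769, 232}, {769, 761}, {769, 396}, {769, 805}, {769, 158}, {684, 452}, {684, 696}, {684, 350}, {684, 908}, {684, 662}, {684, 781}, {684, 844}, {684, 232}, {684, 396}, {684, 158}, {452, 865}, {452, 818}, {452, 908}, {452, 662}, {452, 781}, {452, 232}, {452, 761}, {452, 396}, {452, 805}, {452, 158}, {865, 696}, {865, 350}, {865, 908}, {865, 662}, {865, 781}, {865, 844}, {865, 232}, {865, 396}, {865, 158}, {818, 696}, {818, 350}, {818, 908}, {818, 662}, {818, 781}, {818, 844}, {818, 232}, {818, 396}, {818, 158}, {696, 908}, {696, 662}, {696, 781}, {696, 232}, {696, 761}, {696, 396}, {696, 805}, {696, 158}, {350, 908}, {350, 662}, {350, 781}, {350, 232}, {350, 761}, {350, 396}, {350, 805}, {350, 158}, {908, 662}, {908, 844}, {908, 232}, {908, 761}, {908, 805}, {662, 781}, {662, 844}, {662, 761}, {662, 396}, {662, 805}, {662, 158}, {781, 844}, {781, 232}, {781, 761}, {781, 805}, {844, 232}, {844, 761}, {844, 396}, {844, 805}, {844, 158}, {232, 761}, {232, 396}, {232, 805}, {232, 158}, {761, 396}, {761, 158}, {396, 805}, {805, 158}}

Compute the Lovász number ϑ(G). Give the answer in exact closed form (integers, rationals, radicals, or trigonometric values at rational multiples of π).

N(684) = {406, 480, 926, 223, 126, 769, 452, 696, 350, 908, 662, 781, 844, 232, 396, 158}, |N(684)| = 16.
N(662) = {480, 538, 115, 223, 126, 769, 684, 452, 865, 818, 696, 350, 908, 781, 844, 761, 396, 805, 158}, |N(662)| = 19.
N(761) = {406, 480, 926, 223, 126, 769, 452, 696, 350, 908, 662, 781, 844, 232, 396, 158}, |N(761)| = 16.
Vertex 452 has 18 neighbors: 406, 480, 538, 115, 926, 223, 126, 684, 865, 818, 908, 662, 781, 232, 761, 396, 805, 158.
K_{7,7,5,4} (perfect); ϑ(G) = α(G) = max{7,7,5,4} = 7.
= 7.00000000… (decimal).
α=7, χ(Ḡ)=7; ϑ=7 lies between (collapsed).

7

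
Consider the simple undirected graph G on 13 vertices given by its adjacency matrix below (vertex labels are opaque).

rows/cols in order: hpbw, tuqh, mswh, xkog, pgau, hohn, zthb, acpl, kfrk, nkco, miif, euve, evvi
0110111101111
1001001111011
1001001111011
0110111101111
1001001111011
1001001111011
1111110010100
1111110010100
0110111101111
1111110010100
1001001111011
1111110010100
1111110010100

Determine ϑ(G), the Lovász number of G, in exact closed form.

5

N(pgau) = {hpbw, xkog, zthb, acpl, kfrk, nkco, euve, evvi}, |N(pgau)| = 8.
Vertex hpbw has 10 neighbors: tuqh, mswh, pgau, hohn, zthb, acpl, nkco, miif, euve, evvi.
N(evvi) = {hpbw, tuqh, mswh, xkog, pgau, hohn, kfrk, miif}, |N(evvi)| = 8.
N(mswh) = {hpbw, xkog, zthb, acpl, kfrk, nkco, euve, evvi}, |N(mswh)| = 8.
3 parts of sizes [5, 5, 3]; α(G) = 5 = ϑ (perfect).
= 5.000000000… (decimal).
Sandwich: α(G)=5 ≤ ϑ(G)=5 ≤ χ(Ḡ)=5 (collapsed).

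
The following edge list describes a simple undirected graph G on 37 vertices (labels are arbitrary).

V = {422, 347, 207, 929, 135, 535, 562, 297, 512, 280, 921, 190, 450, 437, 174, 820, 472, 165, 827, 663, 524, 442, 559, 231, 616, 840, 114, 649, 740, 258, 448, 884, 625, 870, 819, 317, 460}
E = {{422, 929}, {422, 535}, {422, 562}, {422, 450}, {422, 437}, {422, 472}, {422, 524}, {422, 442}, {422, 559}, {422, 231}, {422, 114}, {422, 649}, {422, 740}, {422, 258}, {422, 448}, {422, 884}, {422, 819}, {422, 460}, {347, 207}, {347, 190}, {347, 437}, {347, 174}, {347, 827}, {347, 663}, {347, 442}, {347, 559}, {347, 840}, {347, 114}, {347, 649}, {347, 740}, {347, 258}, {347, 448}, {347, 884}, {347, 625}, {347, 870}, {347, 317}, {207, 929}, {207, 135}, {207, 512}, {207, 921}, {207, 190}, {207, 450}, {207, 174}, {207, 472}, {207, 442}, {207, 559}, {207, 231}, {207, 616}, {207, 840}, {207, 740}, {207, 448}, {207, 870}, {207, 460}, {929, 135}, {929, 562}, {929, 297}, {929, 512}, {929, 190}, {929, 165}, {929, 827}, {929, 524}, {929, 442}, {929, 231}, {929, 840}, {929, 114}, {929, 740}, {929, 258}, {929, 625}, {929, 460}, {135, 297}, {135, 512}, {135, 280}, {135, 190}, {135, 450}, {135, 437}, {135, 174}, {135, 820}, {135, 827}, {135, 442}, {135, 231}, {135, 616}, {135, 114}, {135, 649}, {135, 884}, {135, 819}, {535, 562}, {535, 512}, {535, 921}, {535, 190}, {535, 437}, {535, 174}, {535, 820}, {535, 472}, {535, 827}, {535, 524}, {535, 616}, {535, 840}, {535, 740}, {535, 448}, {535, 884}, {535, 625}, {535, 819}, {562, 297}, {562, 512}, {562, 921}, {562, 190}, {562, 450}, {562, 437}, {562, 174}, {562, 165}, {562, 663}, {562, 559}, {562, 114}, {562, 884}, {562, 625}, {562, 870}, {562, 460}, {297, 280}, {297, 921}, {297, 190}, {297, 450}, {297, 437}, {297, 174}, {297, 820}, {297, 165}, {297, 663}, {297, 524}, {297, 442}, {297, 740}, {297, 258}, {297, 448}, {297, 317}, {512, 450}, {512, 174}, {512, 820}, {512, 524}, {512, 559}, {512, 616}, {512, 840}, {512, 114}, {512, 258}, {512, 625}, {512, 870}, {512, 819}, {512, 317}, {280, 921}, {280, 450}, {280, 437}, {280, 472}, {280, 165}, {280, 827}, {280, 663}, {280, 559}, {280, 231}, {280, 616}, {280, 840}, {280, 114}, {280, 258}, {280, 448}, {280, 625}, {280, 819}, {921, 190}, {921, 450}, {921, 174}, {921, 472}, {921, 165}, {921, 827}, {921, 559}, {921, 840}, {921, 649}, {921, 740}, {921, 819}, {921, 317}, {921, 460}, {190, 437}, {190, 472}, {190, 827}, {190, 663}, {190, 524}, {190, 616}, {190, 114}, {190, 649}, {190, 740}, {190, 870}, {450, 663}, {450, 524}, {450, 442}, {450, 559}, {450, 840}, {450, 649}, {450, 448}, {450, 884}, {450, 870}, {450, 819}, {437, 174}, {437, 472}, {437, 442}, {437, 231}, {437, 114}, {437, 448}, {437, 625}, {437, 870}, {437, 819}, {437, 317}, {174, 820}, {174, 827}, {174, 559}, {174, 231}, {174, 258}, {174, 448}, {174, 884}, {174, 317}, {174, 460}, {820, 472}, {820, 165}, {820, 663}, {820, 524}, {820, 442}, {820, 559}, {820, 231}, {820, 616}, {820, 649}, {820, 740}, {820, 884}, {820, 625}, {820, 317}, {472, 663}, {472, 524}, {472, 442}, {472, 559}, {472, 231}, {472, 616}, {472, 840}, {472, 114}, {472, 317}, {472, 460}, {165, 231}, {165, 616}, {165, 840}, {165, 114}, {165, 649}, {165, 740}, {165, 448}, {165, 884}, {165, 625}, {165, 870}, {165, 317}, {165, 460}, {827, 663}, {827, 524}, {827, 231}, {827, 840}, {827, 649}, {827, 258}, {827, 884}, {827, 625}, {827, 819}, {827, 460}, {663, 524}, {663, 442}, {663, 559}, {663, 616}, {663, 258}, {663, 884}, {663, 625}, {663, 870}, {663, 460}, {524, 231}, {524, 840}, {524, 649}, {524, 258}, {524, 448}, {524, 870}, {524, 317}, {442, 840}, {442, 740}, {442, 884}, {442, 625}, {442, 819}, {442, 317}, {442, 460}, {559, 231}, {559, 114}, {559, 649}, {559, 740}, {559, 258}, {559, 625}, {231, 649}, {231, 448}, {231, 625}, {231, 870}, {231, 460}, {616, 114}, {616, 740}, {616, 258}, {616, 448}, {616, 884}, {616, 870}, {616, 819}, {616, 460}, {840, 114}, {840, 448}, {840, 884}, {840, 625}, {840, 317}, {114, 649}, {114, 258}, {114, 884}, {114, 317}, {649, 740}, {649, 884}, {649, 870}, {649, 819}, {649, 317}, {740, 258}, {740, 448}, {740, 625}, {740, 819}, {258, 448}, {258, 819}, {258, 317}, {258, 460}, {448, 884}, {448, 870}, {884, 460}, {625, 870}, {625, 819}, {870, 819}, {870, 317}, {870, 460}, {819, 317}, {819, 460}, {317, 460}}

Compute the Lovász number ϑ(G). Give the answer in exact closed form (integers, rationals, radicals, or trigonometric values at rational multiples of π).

Vertex 559 has 18 neighbors: 422, 347, 207, 562, 512, 280, 921, 450, 174, 820, 472, 663, 231, 114, 649, 740, 258, 625.
deg(820) = 18; N(820) = {135, 535, 297, 512, 174, 472, 165, 663, 524, 442, 559, 231, 616, 649, 740, 884, 625, 317}.
N(442) = {422, 347, 207, 929, 135, 297, 450, 437, 820, 472, 663, 840, 740, 884, 625, 819, 317, 460}, |N(442)| = 18.
Vertex 174 has 18 neighbors: 347, 207, 135, 535, 562, 297, 512, 921, 437, 820, 827, 559, 231, 258, 448, 884, 317, 460.
deg(v) = 18 for all v (|V|=37); strongly regular (37,18,8,9).
A has 3 distinct eigenvalues ≈ [18.0, 2.54138, -3.54138].
ϑ = −N·λ_min/(λ_max−λ_min) = −37·(-sqrt(37)/2 - 1/2)/(18−(-sqrt(37)/2 - 1/2)) = sqrt(37).
≈ 6.08276253 (to 8 d.p.).

sqrt(37)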